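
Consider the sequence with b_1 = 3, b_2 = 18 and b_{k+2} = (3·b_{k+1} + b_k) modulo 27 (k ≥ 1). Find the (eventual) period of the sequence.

Computing terms: b_1 = 3; b_2 = 18; b_3 = 3; b_4 = 0; b_5 = 3; b_6 = 9; b_7 = 3; b_8 = 18.
Since (b_7, b_8) = (b_1, b_2) = (3, 18) (two consecutive terms determine the rest), the sequence is periodic with period 6.

6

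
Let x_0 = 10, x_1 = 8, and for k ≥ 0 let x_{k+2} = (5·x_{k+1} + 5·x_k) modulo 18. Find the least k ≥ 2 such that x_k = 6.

8

We have x_0 = 10; x_1 = 8; x_2 = 0; x_3 = 4; x_4 = 2; x_5 = 12; x_6 = 16; x_7 = 14; x_8 = 6; x_9 = 10; x_{10} = 8.
The sequence repeats with period 9.
The value 6 first appears (with k ≥ 2) at x_8.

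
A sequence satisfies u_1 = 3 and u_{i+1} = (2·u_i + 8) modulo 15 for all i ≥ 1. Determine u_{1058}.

14

u_1 = 3,  u_2 = 14,  u_3 = 6,  u_4 = 5,  u_5 = 3.
The sequence repeats with period 4.
So u_{1058} = u_{1 + ((1058-1) mod 4)} = u_2 = 14.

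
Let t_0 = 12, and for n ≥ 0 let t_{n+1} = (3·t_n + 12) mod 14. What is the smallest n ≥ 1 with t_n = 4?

Listing terms: t_0 = 12, t_1 = 6, t_2 = 2, t_3 = 4, t_4 = 10, t_5 = 0, t_6 = 12.
The sequence repeats with period 6.
The value 4 first appears (with n ≥ 1) at t_3.

3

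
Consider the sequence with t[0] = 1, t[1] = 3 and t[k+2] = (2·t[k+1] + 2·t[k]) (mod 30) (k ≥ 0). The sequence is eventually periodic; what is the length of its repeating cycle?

t[0] = 1, t[1] = 3, t[2] = 8, t[3] = 22, t[4] = 0, t[5] = 14, t[6] = 28, t[7] = 24, t[8] = 14, t[9] = 16, t[10] = 0, t[11] = 2, t[12] = 4, t[13] = 12, t[14] = 2, t[15] = 28, t[16] = 0, t[17] = 26, t[18] = 22, t[19] = 6, t[20] = 26, t[21] = 4, t[22] = 0, t[23] = 8, t[24] = 16, t[25] = 18, t[26] = 8, t[27] = 22.
Since (t[26], t[27]) = (t[2], t[3]) = (8, 22) (two consecutive terms determine the rest), the sequence is eventually periodic: after a pre-period of length 2 it cycles with period 24.

24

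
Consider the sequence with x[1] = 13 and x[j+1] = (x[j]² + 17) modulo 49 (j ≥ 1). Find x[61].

14

x[1] = 13,  x[2] = 39,  x[3] = 19,  x[4] = 35,  x[5] = 17,  x[6] = 12,  x[7] = 14,  x[8] = 17.
Since x[8] = x[5] = 17, the sequence is eventually periodic: after a pre-period of length 4 it cycles with period 3.
For j ≥ 5, x[j] depends only on (j - 5) mod 3. (61 - 5) mod 3 = 2, so x[61] = x[7] = 14.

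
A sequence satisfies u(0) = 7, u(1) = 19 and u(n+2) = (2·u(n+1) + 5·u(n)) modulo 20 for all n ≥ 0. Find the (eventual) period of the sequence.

4

We have u(0) = 7, u(1) = 19, u(2) = 13, u(3) = 1, u(4) = 7, u(5) = 19.
Since (u(4), u(5)) = (u(0), u(1)) = (7, 19) (two consecutive terms determine the rest), the sequence is periodic with period 4.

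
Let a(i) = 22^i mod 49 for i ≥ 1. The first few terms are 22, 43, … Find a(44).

Computing terms: a(1) = 22; a(2) = 43; a(3) = 15; a(4) = 36; a(5) = 8; a(6) = 29; a(7) = 1; a(8) = 22.
The sequence repeats with period 7.
(44 - 1) mod 7 = 1, so a(44) = a(2) = 43.

43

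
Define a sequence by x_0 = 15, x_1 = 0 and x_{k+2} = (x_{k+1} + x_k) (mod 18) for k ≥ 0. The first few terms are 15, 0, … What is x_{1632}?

15

Computing terms: x_0 = 15,  x_1 = 0,  x_2 = 15,  x_3 = 15,  x_4 = 12,  x_5 = 9,  x_6 = 3,  x_7 = 12,  x_8 = 15,  x_9 = 9,  x_{10} = 6,  x_{11} = 15,  x_{12} = 3,  x_{13} = 0,  x_{14} = 3,  x_{15} = 3,  x_{16} = 6,  x_{17} = 9,  x_{18} = 15,  x_{19} = 6,  x_{20} = 3,  x_{21} = 9,  x_{22} = 12,  x_{23} = 3,  x_{24} = 15,  x_{25} = 0.
The sequence repeats with period 24.
So x_{1632} = x_{0 + ((1632-0) mod 24)} = x_0 = 15.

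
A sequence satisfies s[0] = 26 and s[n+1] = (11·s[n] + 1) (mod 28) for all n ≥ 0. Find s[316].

14

Computing terms: s[0] = 26, s[1] = 7, s[2] = 22, s[3] = 19, s[4] = 14, s[5] = 15, s[6] = 26.
The sequence repeats with period 6.
(316 - 0) mod 6 = 4, so s[316] = s[4] = 14.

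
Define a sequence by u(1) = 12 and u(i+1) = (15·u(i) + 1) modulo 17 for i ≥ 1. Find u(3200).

We have u(1) = 12, u(2) = 11, u(3) = 13, u(4) = 9, u(5) = 0, u(6) = 1, u(7) = 16, u(8) = 3, u(9) = 12.
The sequence repeats with period 8.
So u(3200) = u(1 + ((3200-1) mod 8)) = u(8) = 3.

3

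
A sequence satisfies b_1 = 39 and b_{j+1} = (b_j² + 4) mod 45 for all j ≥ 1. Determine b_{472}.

35

We have b_1 = 39, b_2 = 40, b_3 = 29, b_4 = 35, b_5 = 14, b_6 = 20, b_7 = 44, b_8 = 5, b_9 = 29.
Since b_9 = b_3 = 29, the sequence is eventually periodic: after a pre-period of length 2 it cycles with period 6.
For j ≥ 3, b_j depends only on (j - 3) mod 6. (472 - 3) mod 6 = 1, so b_{472} = b_4 = 35.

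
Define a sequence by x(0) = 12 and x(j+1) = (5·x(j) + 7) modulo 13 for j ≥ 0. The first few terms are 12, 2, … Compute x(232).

12

x(0) = 12,  x(1) = 2,  x(2) = 4,  x(3) = 1,  x(4) = 12.
The sequence repeats with period 4.
So x(232) = x(0 + ((232-0) mod 4)) = x(0) = 12.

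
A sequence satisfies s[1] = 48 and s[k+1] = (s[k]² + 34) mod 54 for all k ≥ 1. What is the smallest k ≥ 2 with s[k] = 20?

3

Listing terms: s[1] = 48,  s[2] = 16,  s[3] = 20,  s[4] = 2,  s[5] = 38,  s[6] = 20.
Since s[6] = s[3] = 20, the sequence is eventually periodic: after a pre-period of length 2 it cycles with period 3.
The value 20 first appears (with k ≥ 2) at s[3].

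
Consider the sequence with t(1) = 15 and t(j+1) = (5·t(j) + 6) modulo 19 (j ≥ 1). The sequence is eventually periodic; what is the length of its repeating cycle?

9

Computing terms: t(1) = 15, t(2) = 5, t(3) = 12, t(4) = 9, t(5) = 13, t(6) = 14, t(7) = 0, t(8) = 6, t(9) = 17, t(10) = 15.
Since t(10) = t(1) = 15, the sequence is periodic with period 9.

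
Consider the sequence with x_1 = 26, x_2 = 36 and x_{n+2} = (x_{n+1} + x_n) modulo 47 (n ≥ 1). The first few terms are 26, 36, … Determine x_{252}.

We have x_1 = 26; x_2 = 36; x_3 = 15; x_4 = 4; x_5 = 19; x_6 = 23; x_7 = 42; x_8 = 18; x_9 = 13; x_{10} = 31; x_{11} = 44; x_{12} = 28; x_{13} = 25; x_{14} = 6; x_{15} = 31; x_{16} = 37; x_{17} = 21; x_{18} = 11; x_{19} = 32; x_{20} = 43; x_{21} = 28; x_{22} = 24; x_{23} = 5; x_{24} = 29; x_{25} = 34; x_{26} = 16; x_{27} = 3; x_{28} = 19; x_{29} = 22; x_{30} = 41; x_{31} = 16; x_{32} = 10; x_{33} = 26; x_{34} = 36.
The sequence repeats with period 32.
So x_{252} = x_{1 + ((252-1) mod 32)} = x_{28} = 19.

19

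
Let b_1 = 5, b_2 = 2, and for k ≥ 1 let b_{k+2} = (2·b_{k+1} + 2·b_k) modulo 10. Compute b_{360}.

6

We have b_1 = 5; b_2 = 2; b_3 = 4; b_4 = 2; b_5 = 2; b_6 = 8; b_7 = 0; b_8 = 6; b_9 = 2; b_{10} = 6; b_{11} = 6; b_{12} = 4; b_{13} = 0; b_{14} = 8; b_{15} = 6; b_{16} = 8; b_{17} = 8; b_{18} = 2; b_{19} = 0; b_{20} = 4; b_{21} = 8; b_{22} = 4; b_{23} = 4; b_{24} = 6; b_{25} = 0; b_{26} = 2; b_{27} = 4.
Since (b_{26}, b_{27}) = (b_2, b_3) = (2, 4) (two consecutive terms determine the rest), the sequence is eventually periodic: after a pre-period of length 1 it cycles with period 24.
For k ≥ 2, b_k depends only on (k - 2) mod 24. (360 - 2) mod 24 = 22, so b_{360} = b_{24} = 6.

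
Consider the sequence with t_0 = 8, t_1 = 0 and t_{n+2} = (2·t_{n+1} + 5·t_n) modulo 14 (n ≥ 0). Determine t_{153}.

Computing terms: t_0 = 8; t_1 = 0; t_2 = 12; t_3 = 10; t_4 = 10; t_5 = 0; t_6 = 8; t_7 = 2; t_8 = 2; t_9 = 0; t_{10} = 10; t_{11} = 6; t_{12} = 6; t_{13} = 0; t_{14} = 2; t_{15} = 4; t_{16} = 4; t_{17} = 0; t_{18} = 6; t_{19} = 12; t_{20} = 12; t_{21} = 0; t_{22} = 4; t_{23} = 8; t_{24} = 8; t_{25} = 0.
The sequence repeats with period 24.
(153 - 0) mod 24 = 9, so t_{153} = t_9 = 0.

0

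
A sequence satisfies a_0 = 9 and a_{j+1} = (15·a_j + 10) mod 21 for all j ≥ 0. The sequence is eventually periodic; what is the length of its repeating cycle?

7

a_0 = 9; a_1 = 19; a_2 = 1; a_3 = 4; a_4 = 7; a_5 = 10; a_6 = 13; a_7 = 16; a_8 = 19.
Since a_8 = a_1 = 19, the sequence is eventually periodic: after a pre-period of length 1 it cycles with period 7.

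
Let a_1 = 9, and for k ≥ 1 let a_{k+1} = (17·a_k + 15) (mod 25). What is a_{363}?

Computing terms: a_1 = 9, a_2 = 18, a_3 = 21, a_4 = 22, a_5 = 14, a_6 = 3, a_7 = 16, a_8 = 12, a_9 = 19, a_{10} = 13, a_{11} = 11, a_{12} = 2, a_{13} = 24, a_{14} = 23, a_{15} = 6, a_{16} = 17, a_{17} = 4, a_{18} = 8, a_{19} = 1, a_{20} = 7, a_{21} = 9.
The sequence repeats with period 20.
(363 - 1) mod 20 = 2, so a_{363} = a_3 = 21.

21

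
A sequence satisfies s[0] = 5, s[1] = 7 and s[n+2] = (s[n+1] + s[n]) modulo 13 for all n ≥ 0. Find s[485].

5

s[0] = 5,  s[1] = 7,  s[2] = 12,  s[3] = 6,  s[4] = 5,  s[5] = 11,  s[6] = 3,  s[7] = 1,  s[8] = 4,  s[9] = 5,  s[10] = 9,  s[11] = 1,  s[12] = 10,  s[13] = 11,  s[14] = 8,  s[15] = 6,  s[16] = 1,  s[17] = 7,  s[18] = 8,  s[19] = 2,  s[20] = 10,  s[21] = 12,  s[22] = 9,  s[23] = 8,  s[24] = 4,  s[25] = 12,  s[26] = 3,  s[27] = 2,  s[28] = 5,  s[29] = 7.
Since (s[28], s[29]) = (s[0], s[1]) = (5, 7) (two consecutive terms determine the rest), the sequence is periodic with period 28.
(485 - 0) mod 28 = 9, so s[485] = s[9] = 5.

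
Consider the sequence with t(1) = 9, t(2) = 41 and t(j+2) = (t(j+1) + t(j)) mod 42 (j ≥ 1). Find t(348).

We have t(1) = 9; t(2) = 41; t(3) = 8; t(4) = 7; t(5) = 15; t(6) = 22; t(7) = 37; t(8) = 17; t(9) = 12; t(10) = 29; t(11) = 41; t(12) = 28; t(13) = 27; t(14) = 13; t(15) = 40; t(16) = 11; t(17) = 9; t(18) = 20; t(19) = 29; t(20) = 7; t(21) = 36; t(22) = 1; t(23) = 37; t(24) = 38; t(25) = 33; t(26) = 29; t(27) = 20; t(28) = 7; t(29) = 27; t(30) = 34; t(31) = 19; t(32) = 11; t(33) = 30; t(34) = 41; t(35) = 29; t(36) = 28; t(37) = 15; t(38) = 1; t(39) = 16; t(40) = 17; t(41) = 33; t(42) = 8; t(43) = 41; t(44) = 7; t(45) = 6; t(46) = 13; t(47) = 19; t(48) = 32; t(49) = 9; t(50) = 41.
The sequence repeats with period 48.
(348 - 1) mod 48 = 11, so t(348) = t(12) = 28.

28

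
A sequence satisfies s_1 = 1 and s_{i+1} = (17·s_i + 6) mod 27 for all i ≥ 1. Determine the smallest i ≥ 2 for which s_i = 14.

s_1 = 1,  s_2 = 23,  s_3 = 19,  s_4 = 5,  s_5 = 10,  s_6 = 14,  s_7 = 1.
The sequence repeats with period 6.
The value 14 first appears (with i ≥ 2) at s_6.

6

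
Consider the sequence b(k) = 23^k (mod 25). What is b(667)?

22

We have b(0) = 1; b(1) = 23; b(2) = 4; b(3) = 17; b(4) = 16; b(5) = 18; b(6) = 14; b(7) = 22; b(8) = 6; b(9) = 13; b(10) = 24; b(11) = 2; b(12) = 21; b(13) = 8; b(14) = 9; b(15) = 7; b(16) = 11; b(17) = 3; b(18) = 19; b(19) = 12; b(20) = 1.
Since b(20) = b(0) = 1, the sequence is periodic with period 20.
So b(667) = b(0 + ((667-0) mod 20)) = b(7) = 22.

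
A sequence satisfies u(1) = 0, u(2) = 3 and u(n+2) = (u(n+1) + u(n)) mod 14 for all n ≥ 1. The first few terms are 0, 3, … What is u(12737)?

7

u(1) = 0, u(2) = 3, u(3) = 3, u(4) = 6, u(5) = 9, u(6) = 1, u(7) = 10, u(8) = 11, u(9) = 7, u(10) = 4, u(11) = 11, u(12) = 1, u(13) = 12, u(14) = 13, u(15) = 11, u(16) = 10, u(17) = 7, u(18) = 3, u(19) = 10, u(20) = 13, u(21) = 9, u(22) = 8, u(23) = 3, u(24) = 11, u(25) = 0, u(26) = 11, u(27) = 11, u(28) = 8, u(29) = 5, u(30) = 13, u(31) = 4, u(32) = 3, u(33) = 7, u(34) = 10, u(35) = 3, u(36) = 13, u(37) = 2, u(38) = 1, u(39) = 3, u(40) = 4, u(41) = 7, u(42) = 11, u(43) = 4, u(44) = 1, u(45) = 5, u(46) = 6, u(47) = 11, u(48) = 3, u(49) = 0, u(50) = 3.
The sequence repeats with period 48.
(12737 - 1) mod 48 = 16, so u(12737) = u(17) = 7.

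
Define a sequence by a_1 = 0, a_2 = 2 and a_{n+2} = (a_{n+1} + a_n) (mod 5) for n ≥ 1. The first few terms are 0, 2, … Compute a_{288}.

1

Listing terms: a_1 = 0, a_2 = 2, a_3 = 2, a_4 = 4, a_5 = 1, a_6 = 0, a_7 = 1, a_8 = 1, a_9 = 2, a_{10} = 3, a_{11} = 0, a_{12} = 3, a_{13} = 3, a_{14} = 1, a_{15} = 4, a_{16} = 0, a_{17} = 4, a_{18} = 4, a_{19} = 3, a_{20} = 2, a_{21} = 0, a_{22} = 2.
Since (a_{21}, a_{22}) = (a_1, a_2) = (0, 2) (two consecutive terms determine the rest), the sequence is periodic with period 20.
(288 - 1) mod 20 = 7, so a_{288} = a_8 = 1.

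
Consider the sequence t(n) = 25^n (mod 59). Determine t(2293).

Listing terms: t(1) = 25,  t(2) = 35,  t(3) = 49,  t(4) = 45,  t(5) = 4,  t(6) = 41,  t(7) = 22,  t(8) = 19,  t(9) = 3,  t(10) = 16,  t(11) = 46,  t(12) = 29,  t(13) = 17,  t(14) = 12,  t(15) = 5,  t(16) = 7,  t(17) = 57,  t(18) = 9,  t(19) = 48,  t(20) = 20,  t(21) = 28,  t(22) = 51,  t(23) = 36,  t(24) = 15,  t(25) = 21,  t(26) = 53,  t(27) = 27,  t(28) = 26,  t(29) = 1,  t(30) = 25.
Since t(30) = t(1) = 25, the sequence is periodic with period 29.
(2293 - 1) mod 29 = 1, so t(2293) = t(2) = 35.

35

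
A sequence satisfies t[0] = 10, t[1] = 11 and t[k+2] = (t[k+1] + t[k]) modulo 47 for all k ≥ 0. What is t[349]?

t[0] = 10, t[1] = 11, t[2] = 21, t[3] = 32, t[4] = 6, t[5] = 38, t[6] = 44, t[7] = 35, t[8] = 32, t[9] = 20, t[10] = 5, t[11] = 25, t[12] = 30, t[13] = 8, t[14] = 38, t[15] = 46, t[16] = 37, t[17] = 36, t[18] = 26, t[19] = 15, t[20] = 41, t[21] = 9, t[22] = 3, t[23] = 12, t[24] = 15, t[25] = 27, t[26] = 42, t[27] = 22, t[28] = 17, t[29] = 39, t[30] = 9, t[31] = 1, t[32] = 10, t[33] = 11.
Since (t[32], t[33]) = (t[0], t[1]) = (10, 11) (two consecutive terms determine the rest), the sequence is periodic with period 32.
So t[349] = t[0 + ((349-0) mod 32)] = t[29] = 39.

39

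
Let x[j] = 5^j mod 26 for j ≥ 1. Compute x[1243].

We have x[1] = 5,  x[2] = 25,  x[3] = 21,  x[4] = 1,  x[5] = 5.
The sequence repeats with period 4.
So x[1243] = x[1 + ((1243-1) mod 4)] = x[3] = 21.

21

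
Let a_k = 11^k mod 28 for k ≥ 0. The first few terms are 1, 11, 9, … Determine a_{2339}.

23

Computing terms: a_0 = 1; a_1 = 11; a_2 = 9; a_3 = 15; a_4 = 25; a_5 = 23; a_6 = 1.
Since a_6 = a_0 = 1, the sequence is periodic with period 6.
(2339 - 0) mod 6 = 5, so a_{2339} = a_5 = 23.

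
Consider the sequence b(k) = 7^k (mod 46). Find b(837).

7

Listing terms: b(1) = 7; b(2) = 3; b(3) = 21; b(4) = 9; b(5) = 17; b(6) = 27; b(7) = 5; b(8) = 35; b(9) = 15; b(10) = 13; b(11) = 45; b(12) = 39; b(13) = 43; b(14) = 25; b(15) = 37; b(16) = 29; b(17) = 19; b(18) = 41; b(19) = 11; b(20) = 31; b(21) = 33; b(22) = 1; b(23) = 7.
The sequence repeats with period 22.
(837 - 1) mod 22 = 0, so b(837) = b(1) = 7.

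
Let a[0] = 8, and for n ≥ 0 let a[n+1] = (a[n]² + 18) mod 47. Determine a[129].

36

Listing terms: a[0] = 8, a[1] = 35, a[2] = 21, a[3] = 36, a[4] = 45, a[5] = 22, a[6] = 32, a[7] = 8.
The sequence repeats with period 7.
(129 - 0) mod 7 = 3, so a[129] = a[3] = 36.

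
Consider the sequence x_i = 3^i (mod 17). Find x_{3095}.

x_1 = 3, x_2 = 9, x_3 = 10, x_4 = 13, x_5 = 5, x_6 = 15, x_7 = 11, x_8 = 16, x_9 = 14, x_{10} = 8, x_{11} = 7, x_{12} = 4, x_{13} = 12, x_{14} = 2, x_{15} = 6, x_{16} = 1, x_{17} = 3.
The sequence repeats with period 16.
So x_{3095} = x_{1 + ((3095-1) mod 16)} = x_7 = 11.

11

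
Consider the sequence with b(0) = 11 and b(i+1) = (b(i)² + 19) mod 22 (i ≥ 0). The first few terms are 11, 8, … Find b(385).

Computing terms: b(0) = 11,  b(1) = 8,  b(2) = 17,  b(3) = 0,  b(4) = 19,  b(5) = 6,  b(6) = 11.
Since b(6) = b(0) = 11, the sequence is periodic with period 6.
(385 - 0) mod 6 = 1, so b(385) = b(1) = 8.

8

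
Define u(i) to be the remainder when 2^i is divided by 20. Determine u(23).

8

Listing terms: u(1) = 2; u(2) = 4; u(3) = 8; u(4) = 16; u(5) = 12; u(6) = 4.
Since u(6) = u(2) = 4, the sequence is eventually periodic: after a pre-period of length 1 it cycles with period 4.
For i ≥ 2, u(i) depends only on (i - 2) mod 4. (23 - 2) mod 4 = 1, so u(23) = u(3) = 8.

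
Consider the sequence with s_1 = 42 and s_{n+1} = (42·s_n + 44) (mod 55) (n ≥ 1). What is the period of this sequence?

Computing terms: s_1 = 42; s_2 = 48; s_3 = 25; s_4 = 49; s_5 = 12; s_6 = 53; s_7 = 15; s_8 = 14; s_9 = 27; s_{10} = 23; s_{11} = 20; s_{12} = 4; s_{13} = 47; s_{14} = 38; s_{15} = 45; s_{16} = 9; s_{17} = 37; s_{18} = 3; s_{19} = 5; s_{20} = 34; s_{21} = 42.
The sequence repeats with period 20.

20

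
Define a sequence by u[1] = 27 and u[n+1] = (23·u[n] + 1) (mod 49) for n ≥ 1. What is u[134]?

u[1] = 27,  u[2] = 34,  u[3] = 48,  u[4] = 27.
Since u[4] = u[1] = 27, the sequence is periodic with period 3.
(134 - 1) mod 3 = 1, so u[134] = u[2] = 34.

34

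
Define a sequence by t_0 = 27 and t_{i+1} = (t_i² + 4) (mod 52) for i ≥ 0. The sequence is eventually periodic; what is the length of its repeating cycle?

t_0 = 27,  t_1 = 5,  t_2 = 29,  t_3 = 13,  t_4 = 17,  t_5 = 33,  t_6 = 1,  t_7 = 5.
Since t_7 = t_1 = 5, the sequence is eventually periodic: after a pre-period of length 1 it cycles with period 6.

6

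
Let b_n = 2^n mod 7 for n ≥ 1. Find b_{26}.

b_1 = 2; b_2 = 4; b_3 = 1; b_4 = 2.
Since b_4 = b_1 = 2, the sequence is periodic with period 3.
So b_{26} = b_{1 + ((26-1) mod 3)} = b_2 = 4.

4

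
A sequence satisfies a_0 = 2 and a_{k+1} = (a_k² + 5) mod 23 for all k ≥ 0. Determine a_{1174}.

0

a_0 = 2, a_1 = 9, a_2 = 17, a_3 = 18, a_4 = 7, a_5 = 8, a_6 = 0, a_7 = 5, a_8 = 7.
Since a_8 = a_4 = 7, the sequence is eventually periodic: after a pre-period of length 4 it cycles with period 4.
For k ≥ 4, a_k depends only on (k - 4) mod 4. (1174 - 4) mod 4 = 2, so a_{1174} = a_6 = 0.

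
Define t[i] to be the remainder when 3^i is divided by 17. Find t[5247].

6

Listing terms: t[0] = 1,  t[1] = 3,  t[2] = 9,  t[3] = 10,  t[4] = 13,  t[5] = 5,  t[6] = 15,  t[7] = 11,  t[8] = 16,  t[9] = 14,  t[10] = 8,  t[11] = 7,  t[12] = 4,  t[13] = 12,  t[14] = 2,  t[15] = 6,  t[16] = 1.
The sequence repeats with period 16.
So t[5247] = t[0 + ((5247-0) mod 16)] = t[15] = 6.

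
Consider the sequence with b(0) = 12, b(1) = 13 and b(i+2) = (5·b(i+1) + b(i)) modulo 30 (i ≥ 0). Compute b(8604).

12

Listing terms: b(0) = 12; b(1) = 13; b(2) = 17; b(3) = 8; b(4) = 27; b(5) = 23; b(6) = 22; b(7) = 13; b(8) = 27; b(9) = 28; b(10) = 17; b(11) = 23; b(12) = 12; b(13) = 23; b(14) = 7; b(15) = 28; b(16) = 27; b(17) = 13; b(18) = 2; b(19) = 23; b(20) = 27; b(21) = 8; b(22) = 7; b(23) = 13; b(24) = 12; b(25) = 13.
Since (b(24), b(25)) = (b(0), b(1)) = (12, 13) (two consecutive terms determine the rest), the sequence is periodic with period 24.
(8604 - 0) mod 24 = 12, so b(8604) = b(12) = 12.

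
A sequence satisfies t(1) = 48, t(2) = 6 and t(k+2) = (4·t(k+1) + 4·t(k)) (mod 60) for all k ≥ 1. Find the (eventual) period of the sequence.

3

t(1) = 48; t(2) = 6; t(3) = 36; t(4) = 48; t(5) = 36; t(6) = 36; t(7) = 48.
Since (t(6), t(7)) = (t(3), t(4)) = (36, 48) (two consecutive terms determine the rest), the sequence is eventually periodic: after a pre-period of length 2 it cycles with period 3.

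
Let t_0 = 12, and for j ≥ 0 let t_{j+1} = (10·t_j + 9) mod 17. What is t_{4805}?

We have t_0 = 12,  t_1 = 10,  t_2 = 7,  t_3 = 11,  t_4 = 0,  t_5 = 9,  t_6 = 14,  t_7 = 13,  t_8 = 3,  t_9 = 5,  t_{10} = 8,  t_{11} = 4,  t_{12} = 15,  t_{13} = 6,  t_{14} = 1,  t_{15} = 2,  t_{16} = 12.
The sequence repeats with period 16.
(4805 - 0) mod 16 = 5, so t_{4805} = t_5 = 9.

9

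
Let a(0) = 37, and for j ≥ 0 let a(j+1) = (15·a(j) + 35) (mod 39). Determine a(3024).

11

We have a(0) = 37, a(1) = 5, a(2) = 32, a(3) = 8, a(4) = 38, a(5) = 20, a(6) = 23, a(7) = 29, a(8) = 2, a(9) = 26, a(10) = 35, a(11) = 14, a(12) = 11, a(13) = 5.
Since a(13) = a(1) = 5, the sequence is eventually periodic: after a pre-period of length 1 it cycles with period 12.
For j ≥ 1, a(j) depends only on (j - 1) mod 12. (3024 - 1) mod 12 = 11, so a(3024) = a(12) = 11.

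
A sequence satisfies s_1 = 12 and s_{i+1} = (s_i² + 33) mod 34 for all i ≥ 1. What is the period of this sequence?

4

We have s_1 = 12; s_2 = 7; s_3 = 14; s_4 = 25; s_5 = 12.
Since s_5 = s_1 = 12, the sequence is periodic with period 4.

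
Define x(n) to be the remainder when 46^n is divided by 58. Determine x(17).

46

x(1) = 46,  x(2) = 28,  x(3) = 12,  x(4) = 30,  x(5) = 46.
The sequence repeats with period 4.
So x(17) = x(1 + ((17-1) mod 4)) = x(1) = 46.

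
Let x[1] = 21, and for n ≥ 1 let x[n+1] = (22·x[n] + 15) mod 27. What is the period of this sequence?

x[1] = 21, x[2] = 18, x[3] = 6, x[4] = 12, x[5] = 9, x[6] = 24, x[7] = 3, x[8] = 0, x[9] = 15, x[10] = 21.
The sequence repeats with period 9.

9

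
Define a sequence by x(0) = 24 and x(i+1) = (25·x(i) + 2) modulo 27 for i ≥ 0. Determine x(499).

Computing terms: x(0) = 24,  x(1) = 8,  x(2) = 13,  x(3) = 3,  x(4) = 23,  x(5) = 10,  x(6) = 9,  x(7) = 11,  x(8) = 7,  x(9) = 15,  x(10) = 26,  x(11) = 4,  x(12) = 21,  x(13) = 14,  x(14) = 1,  x(15) = 0,  x(16) = 2,  x(17) = 25,  x(18) = 6,  x(19) = 17,  x(20) = 22,  x(21) = 12,  x(22) = 5,  x(23) = 19,  x(24) = 18,  x(25) = 20,  x(26) = 16,  x(27) = 24.
Since x(27) = x(0) = 24, the sequence is periodic with period 27.
So x(499) = x(0 + ((499-0) mod 27)) = x(13) = 14.

14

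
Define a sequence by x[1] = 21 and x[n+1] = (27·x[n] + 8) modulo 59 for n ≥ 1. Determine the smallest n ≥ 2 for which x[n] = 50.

11

x[1] = 21,  x[2] = 44,  x[3] = 16,  x[4] = 27,  x[5] = 29,  x[6] = 24,  x[7] = 7,  x[8] = 20,  x[9] = 17,  x[10] = 54,  x[11] = 50,  x[12] = 1,  x[13] = 35,  x[14] = 9,  x[15] = 15,  x[16] = 0,  x[17] = 8,  x[18] = 47,  x[19] = 38,  x[20] = 31,  x[21] = 19,  x[22] = 49,  x[23] = 33,  x[24] = 14,  x[25] = 32,  x[26] = 46,  x[27] = 11,  x[28] = 10,  x[29] = 42,  x[30] = 21.
Since x[30] = x[1] = 21, the sequence is periodic with period 29.
The value 50 first appears (with n ≥ 2) at x[11].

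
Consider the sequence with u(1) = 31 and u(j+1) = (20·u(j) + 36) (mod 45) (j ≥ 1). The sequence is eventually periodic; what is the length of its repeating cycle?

Computing terms: u(1) = 31,  u(2) = 26,  u(3) = 16,  u(4) = 41,  u(5) = 1,  u(6) = 11,  u(7) = 31.
The sequence repeats with period 6.

6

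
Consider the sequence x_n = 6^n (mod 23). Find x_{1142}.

16

x_0 = 1; x_1 = 6; x_2 = 13; x_3 = 9; x_4 = 8; x_5 = 2; x_6 = 12; x_7 = 3; x_8 = 18; x_9 = 16; x_{10} = 4; x_{11} = 1.
Since x_{11} = x_0 = 1, the sequence is periodic with period 11.
(1142 - 0) mod 11 = 9, so x_{1142} = x_9 = 16.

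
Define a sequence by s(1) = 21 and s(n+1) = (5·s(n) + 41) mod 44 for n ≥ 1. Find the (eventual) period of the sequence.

Computing terms: s(1) = 21, s(2) = 14, s(3) = 23, s(4) = 24, s(5) = 29, s(6) = 10, s(7) = 3, s(8) = 12, s(9) = 13, s(10) = 18, s(11) = 43, s(12) = 36, s(13) = 1, s(14) = 2, s(15) = 7, s(16) = 32, s(17) = 25, s(18) = 34, s(19) = 35, s(20) = 40, s(21) = 21.
Since s(21) = s(1) = 21, the sequence is periodic with period 20.

20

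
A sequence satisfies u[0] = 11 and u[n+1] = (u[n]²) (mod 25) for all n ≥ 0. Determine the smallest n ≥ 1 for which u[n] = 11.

4

u[0] = 11, u[1] = 21, u[2] = 16, u[3] = 6, u[4] = 11.
Since u[4] = u[0] = 11, the sequence is periodic with period 4.
The value 11 next appears (with n ≥ 1) at u[4].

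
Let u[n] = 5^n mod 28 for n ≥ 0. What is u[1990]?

9

Computing terms: u[0] = 1,  u[1] = 5,  u[2] = 25,  u[3] = 13,  u[4] = 9,  u[5] = 17,  u[6] = 1.
Since u[6] = u[0] = 1, the sequence is periodic with period 6.
(1990 - 0) mod 6 = 4, so u[1990] = u[4] = 9.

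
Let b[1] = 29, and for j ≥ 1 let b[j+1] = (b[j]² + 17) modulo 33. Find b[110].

Listing terms: b[1] = 29,  b[2] = 0,  b[3] = 17,  b[4] = 9,  b[5] = 32,  b[6] = 18,  b[7] = 11,  b[8] = 6,  b[9] = 20,  b[10] = 21,  b[11] = 29.
Since b[11] = b[1] = 29, the sequence is periodic with period 10.
So b[110] = b[1 + ((110-1) mod 10)] = b[10] = 21.

21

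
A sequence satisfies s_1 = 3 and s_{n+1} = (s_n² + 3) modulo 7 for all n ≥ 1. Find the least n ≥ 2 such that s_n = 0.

3

We have s_1 = 3,  s_2 = 5,  s_3 = 0,  s_4 = 3.
Since s_4 = s_1 = 3, the sequence is periodic with period 3.
The value 0 first appears (with n ≥ 2) at s_3.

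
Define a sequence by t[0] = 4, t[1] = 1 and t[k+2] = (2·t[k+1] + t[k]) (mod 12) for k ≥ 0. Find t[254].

6

We have t[0] = 4,  t[1] = 1,  t[2] = 6,  t[3] = 1,  t[4] = 8,  t[5] = 5,  t[6] = 6,  t[7] = 5,  t[8] = 4,  t[9] = 1.
The sequence repeats with period 8.
(254 - 0) mod 8 = 6, so t[254] = t[6] = 6.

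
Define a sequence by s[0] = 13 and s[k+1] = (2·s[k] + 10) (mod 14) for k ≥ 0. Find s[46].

8

We have s[0] = 13; s[1] = 8; s[2] = 12; s[3] = 6; s[4] = 8.
Since s[4] = s[1] = 8, the sequence is eventually periodic: after a pre-period of length 1 it cycles with period 3.
For k ≥ 1, s[k] depends only on (k - 1) mod 3. (46 - 1) mod 3 = 0, so s[46] = s[1] = 8.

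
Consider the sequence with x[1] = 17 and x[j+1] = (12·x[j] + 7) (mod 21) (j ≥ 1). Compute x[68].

x[1] = 17,  x[2] = 1,  x[3] = 19,  x[4] = 4,  x[5] = 13,  x[6] = 16,  x[7] = 10,  x[8] = 1.
Since x[8] = x[2] = 1, the sequence is eventually periodic: after a pre-period of length 1 it cycles with period 6.
For j ≥ 2, x[j] depends only on (j - 2) mod 6. (68 - 2) mod 6 = 0, so x[68] = x[2] = 1.

1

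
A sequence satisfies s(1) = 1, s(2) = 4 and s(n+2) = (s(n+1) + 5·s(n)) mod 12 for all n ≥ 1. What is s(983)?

2

We have s(1) = 1, s(2) = 4, s(3) = 9, s(4) = 5, s(5) = 2, s(6) = 3, s(7) = 1, s(8) = 4.
Since (s(7), s(8)) = (s(1), s(2)) = (1, 4) (two consecutive terms determine the rest), the sequence is periodic with period 6.
So s(983) = s(1 + ((983-1) mod 6)) = s(5) = 2.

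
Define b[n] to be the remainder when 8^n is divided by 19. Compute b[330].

b[0] = 1; b[1] = 8; b[2] = 7; b[3] = 18; b[4] = 11; b[5] = 12; b[6] = 1.
Since b[6] = b[0] = 1, the sequence is periodic with period 6.
(330 - 0) mod 6 = 0, so b[330] = b[0] = 1.

1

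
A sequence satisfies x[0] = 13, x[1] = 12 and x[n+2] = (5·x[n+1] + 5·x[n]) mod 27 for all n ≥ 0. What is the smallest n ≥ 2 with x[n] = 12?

28

x[0] = 13,  x[1] = 12,  x[2] = 17,  x[3] = 10,  x[4] = 0,  x[5] = 23,  x[6] = 7,  x[7] = 15,  x[8] = 2,  x[9] = 4,  x[10] = 3,  x[11] = 8,  x[12] = 1,  x[13] = 18,  x[14] = 14,  x[15] = 25,  x[16] = 6,  x[17] = 20,  x[18] = 22,  x[19] = 21,  x[20] = 26,  x[21] = 19,  x[22] = 9,  x[23] = 5,  x[24] = 16,  x[25] = 24,  x[26] = 11,  x[27] = 13,  x[28] = 12.
The sequence repeats with period 27.
The value 12 next appears (with n ≥ 2) at x[28].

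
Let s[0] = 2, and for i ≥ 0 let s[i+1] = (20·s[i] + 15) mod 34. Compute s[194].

Computing terms: s[0] = 2, s[1] = 21, s[2] = 27, s[3] = 11, s[4] = 31, s[5] = 23, s[6] = 33, s[7] = 29, s[8] = 17, s[9] = 15, s[10] = 9, s[11] = 25, s[12] = 5, s[13] = 13, s[14] = 3, s[15] = 7, s[16] = 19, s[17] = 21.
Since s[17] = s[1] = 21, the sequence is eventually periodic: after a pre-period of length 1 it cycles with period 16.
For i ≥ 1, s[i] depends only on (i - 1) mod 16. (194 - 1) mod 16 = 1, so s[194] = s[2] = 27.

27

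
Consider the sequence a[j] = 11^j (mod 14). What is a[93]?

1

Computing terms: a[1] = 11,  a[2] = 9,  a[3] = 1,  a[4] = 11.
Since a[4] = a[1] = 11, the sequence is periodic with period 3.
So a[93] = a[1 + ((93-1) mod 3)] = a[3] = 1.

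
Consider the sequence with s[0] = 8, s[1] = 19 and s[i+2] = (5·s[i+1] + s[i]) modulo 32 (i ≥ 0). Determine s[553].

3

Listing terms: s[0] = 8; s[1] = 19; s[2] = 7; s[3] = 22; s[4] = 21; s[5] = 31; s[6] = 16; s[7] = 15; s[8] = 27; s[9] = 22; s[10] = 9; s[11] = 3; s[12] = 24; s[13] = 27; s[14] = 31; s[15] = 22; s[16] = 13; s[17] = 23; s[18] = 0; s[19] = 23; s[20] = 19; s[21] = 22; s[22] = 1; s[23] = 27; s[24] = 8; s[25] = 3; s[26] = 23; s[27] = 22; s[28] = 5; s[29] = 15; s[30] = 16; s[31] = 31; s[32] = 11; s[33] = 22; s[34] = 25; s[35] = 19; s[36] = 24; s[37] = 11; s[38] = 15; s[39] = 22; s[40] = 29; s[41] = 7; s[42] = 0; s[43] = 7; s[44] = 3; s[45] = 22; s[46] = 17; s[47] = 11; s[48] = 8; s[49] = 19.
The sequence repeats with period 48.
So s[553] = s[0 + ((553-0) mod 48)] = s[25] = 3.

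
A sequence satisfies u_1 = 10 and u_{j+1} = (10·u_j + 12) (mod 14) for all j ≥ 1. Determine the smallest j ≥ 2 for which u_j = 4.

Computing terms: u_1 = 10,  u_2 = 0,  u_3 = 12,  u_4 = 6,  u_5 = 2,  u_6 = 4,  u_7 = 10.
Since u_7 = u_1 = 10, the sequence is periodic with period 6.
The value 4 first appears (with j ≥ 2) at u_6.

6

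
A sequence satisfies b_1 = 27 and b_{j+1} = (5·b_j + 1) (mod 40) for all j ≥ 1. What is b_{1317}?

b_1 = 27; b_2 = 16; b_3 = 1; b_4 = 6; b_5 = 31; b_6 = 36; b_7 = 21; b_8 = 26; b_9 = 11; b_{10} = 16.
Since b_{10} = b_2 = 16, the sequence is eventually periodic: after a pre-period of length 1 it cycles with period 8.
For j ≥ 2, b_j depends only on (j - 2) mod 8. (1317 - 2) mod 8 = 3, so b_{1317} = b_5 = 31.

31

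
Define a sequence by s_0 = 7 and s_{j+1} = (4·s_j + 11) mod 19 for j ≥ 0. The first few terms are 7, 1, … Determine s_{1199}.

15

We have s_0 = 7, s_1 = 1, s_2 = 15, s_3 = 14, s_4 = 10, s_5 = 13, s_6 = 6, s_7 = 16, s_8 = 18, s_9 = 7.
Since s_9 = s_0 = 7, the sequence is periodic with period 9.
(1199 - 0) mod 9 = 2, so s_{1199} = s_2 = 15.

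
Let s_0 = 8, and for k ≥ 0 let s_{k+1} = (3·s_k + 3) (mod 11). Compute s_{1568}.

We have s_0 = 8; s_1 = 5; s_2 = 7; s_3 = 2; s_4 = 9; s_5 = 8.
Since s_5 = s_0 = 8, the sequence is periodic with period 5.
(1568 - 0) mod 5 = 3, so s_{1568} = s_3 = 2.

2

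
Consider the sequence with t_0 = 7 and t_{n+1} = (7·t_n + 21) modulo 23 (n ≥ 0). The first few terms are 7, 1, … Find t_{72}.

4

Computing terms: t_0 = 7, t_1 = 1, t_2 = 5, t_3 = 10, t_4 = 22, t_5 = 14, t_6 = 4, t_7 = 3, t_8 = 19, t_9 = 16, t_{10} = 18, t_{11} = 9, t_{12} = 15, t_{13} = 11, t_{14} = 6, t_{15} = 17, t_{16} = 2, t_{17} = 12, t_{18} = 13, t_{19} = 20, t_{20} = 0, t_{21} = 21, t_{22} = 7.
The sequence repeats with period 22.
(72 - 0) mod 22 = 6, so t_{72} = t_6 = 4.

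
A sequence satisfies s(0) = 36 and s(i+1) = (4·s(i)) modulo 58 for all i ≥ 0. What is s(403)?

6

s(0) = 36,  s(1) = 28,  s(2) = 54,  s(3) = 42,  s(4) = 52,  s(5) = 34,  s(6) = 20,  s(7) = 22,  s(8) = 30,  s(9) = 4,  s(10) = 16,  s(11) = 6,  s(12) = 24,  s(13) = 38,  s(14) = 36.
Since s(14) = s(0) = 36, the sequence is periodic with period 14.
(403 - 0) mod 14 = 11, so s(403) = s(11) = 6.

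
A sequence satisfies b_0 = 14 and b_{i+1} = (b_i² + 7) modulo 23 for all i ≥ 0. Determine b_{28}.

Listing terms: b_0 = 14, b_1 = 19, b_2 = 0, b_3 = 7, b_4 = 10, b_5 = 15, b_6 = 2, b_7 = 11, b_8 = 13, b_9 = 15.
Since b_9 = b_5 = 15, the sequence is eventually periodic: after a pre-period of length 5 it cycles with period 4.
For i ≥ 5, b_i depends only on (i - 5) mod 4. (28 - 5) mod 4 = 3, so b_{28} = b_8 = 13.

13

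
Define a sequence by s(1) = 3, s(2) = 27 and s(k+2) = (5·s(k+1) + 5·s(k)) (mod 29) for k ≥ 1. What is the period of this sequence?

28

We have s(1) = 3, s(2) = 27, s(3) = 5, s(4) = 15, s(5) = 13, s(6) = 24, s(7) = 11, s(8) = 1, s(9) = 2, s(10) = 15, s(11) = 27, s(12) = 7, s(13) = 25, s(14) = 15, s(15) = 26, s(16) = 2, s(17) = 24, s(18) = 14, s(19) = 16, s(20) = 5, s(21) = 18, s(22) = 28, s(23) = 27, s(24) = 14, s(25) = 2, s(26) = 22, s(27) = 4, s(28) = 14, s(29) = 3, s(30) = 27.
Since (s(29), s(30)) = (s(1), s(2)) = (3, 27) (two consecutive terms determine the rest), the sequence is periodic with period 28.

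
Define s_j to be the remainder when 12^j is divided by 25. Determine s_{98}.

4

We have s_1 = 12; s_2 = 19; s_3 = 3; s_4 = 11; s_5 = 7; s_6 = 9; s_7 = 8; s_8 = 21; s_9 = 2; s_{10} = 24; s_{11} = 13; s_{12} = 6; s_{13} = 22; s_{14} = 14; s_{15} = 18; s_{16} = 16; s_{17} = 17; s_{18} = 4; s_{19} = 23; s_{20} = 1; s_{21} = 12.
Since s_{21} = s_1 = 12, the sequence is periodic with period 20.
So s_{98} = s_{1 + ((98-1) mod 20)} = s_{18} = 4.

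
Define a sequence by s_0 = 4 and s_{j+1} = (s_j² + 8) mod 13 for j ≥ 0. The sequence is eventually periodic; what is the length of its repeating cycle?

3

Listing terms: s_0 = 4,  s_1 = 11,  s_2 = 12,  s_3 = 9,  s_4 = 11.
Since s_4 = s_1 = 11, the sequence is eventually periodic: after a pre-period of length 1 it cycles with period 3.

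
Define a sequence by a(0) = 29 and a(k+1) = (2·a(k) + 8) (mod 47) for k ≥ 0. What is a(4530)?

Computing terms: a(0) = 29,  a(1) = 19,  a(2) = 46,  a(3) = 6,  a(4) = 20,  a(5) = 1,  a(6) = 10,  a(7) = 28,  a(8) = 17,  a(9) = 42,  a(10) = 45,  a(11) = 4,  a(12) = 16,  a(13) = 40,  a(14) = 41,  a(15) = 43,  a(16) = 0,  a(17) = 8,  a(18) = 24,  a(19) = 9,  a(20) = 26,  a(21) = 13,  a(22) = 34,  a(23) = 29.
Since a(23) = a(0) = 29, the sequence is periodic with period 23.
(4530 - 0) mod 23 = 22, so a(4530) = a(22) = 34.

34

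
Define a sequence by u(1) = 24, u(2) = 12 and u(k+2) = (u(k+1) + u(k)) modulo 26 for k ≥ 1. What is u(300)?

u(1) = 24, u(2) = 12, u(3) = 10, u(4) = 22, u(5) = 6, u(6) = 2, u(7) = 8, u(8) = 10, u(9) = 18, u(10) = 2, u(11) = 20, u(12) = 22, u(13) = 16, u(14) = 12, u(15) = 2, u(16) = 14, u(17) = 16, u(18) = 4, u(19) = 20, u(20) = 24, u(21) = 18, u(22) = 16, u(23) = 8, u(24) = 24, u(25) = 6, u(26) = 4, u(27) = 10, u(28) = 14, u(29) = 24, u(30) = 12.
Since (u(29), u(30)) = (u(1), u(2)) = (24, 12) (two consecutive terms determine the rest), the sequence is periodic with period 28.
So u(300) = u(1 + ((300-1) mod 28)) = u(20) = 24.

24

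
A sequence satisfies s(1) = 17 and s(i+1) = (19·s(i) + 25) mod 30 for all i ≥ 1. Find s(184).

We have s(1) = 17; s(2) = 18; s(3) = 7; s(4) = 8; s(5) = 27; s(6) = 28; s(7) = 17.
Since s(7) = s(1) = 17, the sequence is periodic with period 6.
So s(184) = s(1 + ((184-1) mod 6)) = s(4) = 8.

8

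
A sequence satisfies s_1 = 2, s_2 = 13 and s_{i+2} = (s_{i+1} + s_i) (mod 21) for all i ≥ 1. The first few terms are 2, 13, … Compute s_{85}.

1

Computing terms: s_1 = 2, s_2 = 13, s_3 = 15, s_4 = 7, s_5 = 1, s_6 = 8, s_7 = 9, s_8 = 17, s_9 = 5, s_{10} = 1, s_{11} = 6, s_{12} = 7, s_{13} = 13, s_{14} = 20, s_{15} = 12, s_{16} = 11, s_{17} = 2, s_{18} = 13.
The sequence repeats with period 16.
(85 - 1) mod 16 = 4, so s_{85} = s_5 = 1.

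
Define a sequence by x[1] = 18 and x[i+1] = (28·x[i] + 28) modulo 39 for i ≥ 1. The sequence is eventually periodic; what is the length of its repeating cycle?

12

Computing terms: x[1] = 18,  x[2] = 25,  x[3] = 26,  x[4] = 15,  x[5] = 19,  x[6] = 14,  x[7] = 30,  x[8] = 10,  x[9] = 35,  x[10] = 33,  x[11] = 16,  x[12] = 8,  x[13] = 18.
The sequence repeats with period 12.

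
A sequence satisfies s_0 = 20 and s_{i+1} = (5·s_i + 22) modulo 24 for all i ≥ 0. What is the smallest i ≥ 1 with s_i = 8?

2

We have s_0 = 20, s_1 = 2, s_2 = 8, s_3 = 14, s_4 = 20.
Since s_4 = s_0 = 20, the sequence is periodic with period 4.
The value 8 first appears (with i ≥ 1) at s_2.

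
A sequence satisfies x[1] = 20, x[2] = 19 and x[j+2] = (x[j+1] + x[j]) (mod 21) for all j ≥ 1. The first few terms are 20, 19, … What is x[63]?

0

We have x[1] = 20,  x[2] = 19,  x[3] = 18,  x[4] = 16,  x[5] = 13,  x[6] = 8,  x[7] = 0,  x[8] = 8,  x[9] = 8,  x[10] = 16,  x[11] = 3,  x[12] = 19,  x[13] = 1,  x[14] = 20,  x[15] = 0,  x[16] = 20,  x[17] = 20,  x[18] = 19.
Since (x[17], x[18]) = (x[1], x[2]) = (20, 19) (two consecutive terms determine the rest), the sequence is periodic with period 16.
So x[63] = x[1 + ((63-1) mod 16)] = x[15] = 0.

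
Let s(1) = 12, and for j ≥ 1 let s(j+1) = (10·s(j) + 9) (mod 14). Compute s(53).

9

We have s(1) = 12; s(2) = 3; s(3) = 11; s(4) = 7; s(5) = 9; s(6) = 1; s(7) = 5; s(8) = 3.
Since s(8) = s(2) = 3, the sequence is eventually periodic: after a pre-period of length 1 it cycles with period 6.
For j ≥ 2, s(j) depends only on (j - 2) mod 6. (53 - 2) mod 6 = 3, so s(53) = s(5) = 9.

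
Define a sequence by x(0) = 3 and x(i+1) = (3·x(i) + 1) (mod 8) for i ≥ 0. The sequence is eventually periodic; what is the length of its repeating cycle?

Computing terms: x(0) = 3; x(1) = 2; x(2) = 7; x(3) = 6; x(4) = 3.
The sequence repeats with period 4.

4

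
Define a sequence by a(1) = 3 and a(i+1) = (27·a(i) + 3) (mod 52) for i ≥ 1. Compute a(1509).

We have a(1) = 3, a(2) = 32, a(3) = 35, a(4) = 12, a(5) = 15, a(6) = 44, a(7) = 47, a(8) = 24, a(9) = 27, a(10) = 4, a(11) = 7, a(12) = 36, a(13) = 39, a(14) = 16, a(15) = 19, a(16) = 48, a(17) = 51, a(18) = 28, a(19) = 31, a(20) = 8, a(21) = 11, a(22) = 40, a(23) = 43, a(24) = 20, a(25) = 23, a(26) = 0, a(27) = 3.
The sequence repeats with period 26.
So a(1509) = a(1 + ((1509-1) mod 26)) = a(1) = 3.

3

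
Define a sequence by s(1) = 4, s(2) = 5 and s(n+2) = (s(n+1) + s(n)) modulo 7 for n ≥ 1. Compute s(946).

Listing terms: s(1) = 4; s(2) = 5; s(3) = 2; s(4) = 0; s(5) = 2; s(6) = 2; s(7) = 4; s(8) = 6; s(9) = 3; s(10) = 2; s(11) = 5; s(12) = 0; s(13) = 5; s(14) = 5; s(15) = 3; s(16) = 1; s(17) = 4; s(18) = 5.
Since (s(17), s(18)) = (s(1), s(2)) = (4, 5) (two consecutive terms determine the rest), the sequence is periodic with period 16.
So s(946) = s(1 + ((946-1) mod 16)) = s(2) = 5.

5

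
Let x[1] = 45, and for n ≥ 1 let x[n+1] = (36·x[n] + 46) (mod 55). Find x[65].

We have x[1] = 45, x[2] = 16, x[3] = 17, x[4] = 53, x[5] = 29, x[6] = 45.
Since x[6] = x[1] = 45, the sequence is periodic with period 5.
(65 - 1) mod 5 = 4, so x[65] = x[5] = 29.

29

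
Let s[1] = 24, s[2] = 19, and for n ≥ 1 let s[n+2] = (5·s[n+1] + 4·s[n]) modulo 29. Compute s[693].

Computing terms: s[1] = 24; s[2] = 19; s[3] = 17; s[4] = 16; s[5] = 3; s[6] = 21; s[7] = 1; s[8] = 2; s[9] = 14; s[10] = 20; s[11] = 11; s[12] = 19; s[13] = 23; s[14] = 17; s[15] = 3; s[16] = 25; s[17] = 21; s[18] = 2; s[19] = 7; s[20] = 14; s[21] = 11; s[22] = 24; s[23] = 19.
The sequence repeats with period 21.
(693 - 1) mod 21 = 20, so s[693] = s[21] = 11.

11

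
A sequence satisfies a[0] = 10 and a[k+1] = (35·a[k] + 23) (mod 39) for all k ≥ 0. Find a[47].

13

Computing terms: a[0] = 10,  a[1] = 22,  a[2] = 13,  a[3] = 10.
The sequence repeats with period 3.
(47 - 0) mod 3 = 2, so a[47] = a[2] = 13.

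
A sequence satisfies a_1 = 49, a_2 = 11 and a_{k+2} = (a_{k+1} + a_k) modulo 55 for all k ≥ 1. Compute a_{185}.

21

We have a_1 = 49,  a_2 = 11,  a_3 = 5,  a_4 = 16,  a_5 = 21,  a_6 = 37,  a_7 = 3,  a_8 = 40,  a_9 = 43,  a_{10} = 28,  a_{11} = 16,  a_{12} = 44,  a_{13} = 5,  a_{14} = 49,  a_{15} = 54,  a_{16} = 48,  a_{17} = 47,  a_{18} = 40,  a_{19} = 32,  a_{20} = 17,  a_{21} = 49,  a_{22} = 11.
Since (a_{21}, a_{22}) = (a_1, a_2) = (49, 11) (two consecutive terms determine the rest), the sequence is periodic with period 20.
So a_{185} = a_{1 + ((185-1) mod 20)} = a_5 = 21.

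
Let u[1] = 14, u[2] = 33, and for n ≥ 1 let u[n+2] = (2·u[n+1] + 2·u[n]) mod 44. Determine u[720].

Computing terms: u[1] = 14,  u[2] = 33,  u[3] = 6,  u[4] = 34,  u[5] = 36,  u[6] = 8,  u[7] = 0,  u[8] = 16,  u[9] = 32,  u[10] = 8,  u[11] = 36,  u[12] = 0,  u[13] = 28,  u[14] = 12,  u[15] = 36,  u[16] = 8.
Since (u[15], u[16]) = (u[5], u[6]) = (36, 8) (two consecutive terms determine the rest), the sequence is eventually periodic: after a pre-period of length 4 it cycles with period 10.
For n ≥ 5, u[n] depends only on (n - 5) mod 10. (720 - 5) mod 10 = 5, so u[720] = u[10] = 8.

8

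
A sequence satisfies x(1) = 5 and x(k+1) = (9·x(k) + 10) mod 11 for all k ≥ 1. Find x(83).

Computing terms: x(1) = 5, x(2) = 0, x(3) = 10, x(4) = 1, x(5) = 8, x(6) = 5.
The sequence repeats with period 5.
So x(83) = x(1 + ((83-1) mod 5)) = x(3) = 10.

10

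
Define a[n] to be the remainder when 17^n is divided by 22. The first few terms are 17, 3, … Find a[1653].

Computing terms: a[1] = 17, a[2] = 3, a[3] = 7, a[4] = 9, a[5] = 21, a[6] = 5, a[7] = 19, a[8] = 15, a[9] = 13, a[10] = 1, a[11] = 17.
Since a[11] = a[1] = 17, the sequence is periodic with period 10.
(1653 - 1) mod 10 = 2, so a[1653] = a[3] = 7.

7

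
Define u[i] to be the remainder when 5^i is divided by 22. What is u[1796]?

5

u[0] = 1, u[1] = 5, u[2] = 3, u[3] = 15, u[4] = 9, u[5] = 1.
The sequence repeats with period 5.
So u[1796] = u[0 + ((1796-0) mod 5)] = u[1] = 5.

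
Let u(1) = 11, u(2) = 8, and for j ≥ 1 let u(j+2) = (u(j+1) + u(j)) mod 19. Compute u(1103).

Listing terms: u(1) = 11, u(2) = 8, u(3) = 0, u(4) = 8, u(5) = 8, u(6) = 16, u(7) = 5, u(8) = 2, u(9) = 7, u(10) = 9, u(11) = 16, u(12) = 6, u(13) = 3, u(14) = 9, u(15) = 12, u(16) = 2, u(17) = 14, u(18) = 16, u(19) = 11, u(20) = 8.
The sequence repeats with period 18.
So u(1103) = u(1 + ((1103-1) mod 18)) = u(5) = 8.

8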